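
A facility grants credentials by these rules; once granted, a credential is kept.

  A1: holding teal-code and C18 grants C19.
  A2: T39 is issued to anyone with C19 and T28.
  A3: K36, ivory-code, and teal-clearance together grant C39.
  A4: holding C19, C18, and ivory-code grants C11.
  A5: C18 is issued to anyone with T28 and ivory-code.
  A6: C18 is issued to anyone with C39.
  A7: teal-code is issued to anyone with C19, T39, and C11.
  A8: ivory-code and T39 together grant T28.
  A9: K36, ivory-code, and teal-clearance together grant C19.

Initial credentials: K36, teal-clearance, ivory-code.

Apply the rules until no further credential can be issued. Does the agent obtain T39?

T39 would need C19 and T28 (A2), but T28 is never granted.

No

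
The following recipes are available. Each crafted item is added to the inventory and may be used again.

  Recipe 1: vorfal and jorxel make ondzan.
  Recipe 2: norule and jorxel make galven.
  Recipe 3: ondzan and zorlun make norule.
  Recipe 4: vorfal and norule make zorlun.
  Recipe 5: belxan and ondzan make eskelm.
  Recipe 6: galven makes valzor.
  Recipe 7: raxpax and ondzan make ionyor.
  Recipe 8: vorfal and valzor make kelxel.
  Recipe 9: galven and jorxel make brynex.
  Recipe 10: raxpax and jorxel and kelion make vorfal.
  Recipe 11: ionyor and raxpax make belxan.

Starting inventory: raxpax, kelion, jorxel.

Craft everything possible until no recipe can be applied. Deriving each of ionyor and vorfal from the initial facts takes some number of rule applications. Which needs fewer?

vorfal: raxpax and jorxel and kelion → vorfal (Recipe 10). [1 rule application]
ionyor: Using Recipe 10, raxpax, jorxel, and kelion make vorfal. Using Recipe 1, vorfal and jorxel make ondzan. raxpax and ondzan → ionyor (Recipe 7). [3 rule applications]
vorfal needs fewer.

vorfal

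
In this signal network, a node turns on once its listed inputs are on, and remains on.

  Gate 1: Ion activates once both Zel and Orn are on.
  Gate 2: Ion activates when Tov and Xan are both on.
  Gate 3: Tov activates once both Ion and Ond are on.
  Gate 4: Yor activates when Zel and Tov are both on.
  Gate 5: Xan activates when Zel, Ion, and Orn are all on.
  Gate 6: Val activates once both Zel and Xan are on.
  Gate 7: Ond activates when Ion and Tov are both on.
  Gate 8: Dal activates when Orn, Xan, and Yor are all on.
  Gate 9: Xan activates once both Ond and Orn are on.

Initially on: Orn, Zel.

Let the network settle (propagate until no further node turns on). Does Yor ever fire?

No

Yor would need Zel and Tov (Gate 4), but Tov never turns on.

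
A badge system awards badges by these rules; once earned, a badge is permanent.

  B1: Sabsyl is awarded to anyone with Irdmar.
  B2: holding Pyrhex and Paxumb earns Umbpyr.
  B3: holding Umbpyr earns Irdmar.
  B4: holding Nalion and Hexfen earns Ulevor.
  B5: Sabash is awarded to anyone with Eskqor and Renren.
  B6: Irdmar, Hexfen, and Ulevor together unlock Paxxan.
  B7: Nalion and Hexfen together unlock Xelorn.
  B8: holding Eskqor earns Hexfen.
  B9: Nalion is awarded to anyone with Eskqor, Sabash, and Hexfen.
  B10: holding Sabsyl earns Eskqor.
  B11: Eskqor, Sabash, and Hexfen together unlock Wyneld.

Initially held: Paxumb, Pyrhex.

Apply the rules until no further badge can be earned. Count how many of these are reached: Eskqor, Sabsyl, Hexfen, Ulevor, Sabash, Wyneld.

With Pyrhex and Paxumb, Umbpyr is earned (B2).
With Umbpyr, Irdmar is earned (B3).
With Irdmar, Sabsyl is earned (B1).
With Sabsyl, Eskqor is earned (B10).
With Eskqor, Hexfen is earned (B8).
Eskqor: reached.
Sabsyl: reached.
Hexfen: reached.
Ulevor would need Nalion and Hexfen (B4), but Nalion is never earned.
Sabash would need Eskqor and Renren (B5), but Renren is never earned.
Wyneld would need Eskqor, Sabash, and Hexfen (B11), but Sabash is never earned.
Reached: Eskqor, Sabsyl, and Hexfen — 3 of the 6.

3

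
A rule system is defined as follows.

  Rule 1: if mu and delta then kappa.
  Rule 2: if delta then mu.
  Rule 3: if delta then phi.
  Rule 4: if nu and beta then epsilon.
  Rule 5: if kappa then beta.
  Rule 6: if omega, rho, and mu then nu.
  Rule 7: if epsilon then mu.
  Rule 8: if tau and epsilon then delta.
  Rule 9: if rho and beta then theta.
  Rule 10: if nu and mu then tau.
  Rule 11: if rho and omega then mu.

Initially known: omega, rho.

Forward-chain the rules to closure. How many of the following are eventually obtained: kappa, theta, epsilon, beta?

0

kappa would need mu and delta (Rule 1), but delta is never established.
theta would need rho and beta (Rule 9), but beta is never established.
epsilon would need nu and beta (Rule 4), but beta is never established.
beta would need kappa (Rule 5), but kappa is never established.
None of the 4 are reached.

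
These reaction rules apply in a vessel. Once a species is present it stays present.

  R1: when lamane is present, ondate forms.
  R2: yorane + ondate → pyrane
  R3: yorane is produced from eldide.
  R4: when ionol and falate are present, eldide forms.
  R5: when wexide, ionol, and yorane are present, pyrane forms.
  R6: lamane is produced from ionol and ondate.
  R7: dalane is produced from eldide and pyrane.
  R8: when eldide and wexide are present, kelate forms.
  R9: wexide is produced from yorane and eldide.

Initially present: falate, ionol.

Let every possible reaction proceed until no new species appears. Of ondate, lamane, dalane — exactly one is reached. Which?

dalane

ionol and falate present → eldide forms (R4).
eldide present → yorane forms (R3).
yorane and eldide present → wexide forms (R9).
wexide, ionol, and yorane present → pyrane forms (R5).
eldide and pyrane present → dalane forms (R7).
ondate would need lamane (R1), but lamane never forms. lamane would need ionol and ondate (R6), but ondate never forms.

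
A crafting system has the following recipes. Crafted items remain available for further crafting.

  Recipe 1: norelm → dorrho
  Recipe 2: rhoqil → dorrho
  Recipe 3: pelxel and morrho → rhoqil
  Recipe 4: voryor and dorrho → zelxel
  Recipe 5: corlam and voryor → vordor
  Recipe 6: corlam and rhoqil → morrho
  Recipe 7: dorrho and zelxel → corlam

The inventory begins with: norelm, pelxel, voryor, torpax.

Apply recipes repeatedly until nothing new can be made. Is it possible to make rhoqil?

No

rhoqil would need pelxel and morrho (Recipe 3), but morrho is never obtained.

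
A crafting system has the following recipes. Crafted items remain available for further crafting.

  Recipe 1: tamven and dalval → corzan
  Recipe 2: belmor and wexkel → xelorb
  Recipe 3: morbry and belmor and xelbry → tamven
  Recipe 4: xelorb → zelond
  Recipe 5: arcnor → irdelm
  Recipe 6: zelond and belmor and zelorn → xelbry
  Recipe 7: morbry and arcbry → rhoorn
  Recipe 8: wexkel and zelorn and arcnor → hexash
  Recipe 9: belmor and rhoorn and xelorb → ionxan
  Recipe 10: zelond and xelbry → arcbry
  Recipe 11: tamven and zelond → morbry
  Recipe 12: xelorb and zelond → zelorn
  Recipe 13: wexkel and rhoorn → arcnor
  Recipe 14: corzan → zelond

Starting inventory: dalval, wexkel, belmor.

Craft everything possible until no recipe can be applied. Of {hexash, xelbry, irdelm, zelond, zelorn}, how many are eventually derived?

Using Recipe 2, belmor and wexkel make xelorb.
xelorb → zelond (Recipe 4).
Using Recipe 12, xelorb and zelond make zelorn.
Using Recipe 6, zelond, belmor, and zelorn make xelbry.
hexash would need wexkel, zelorn, and arcnor (Recipe 8), but arcnor is never obtained.
xelbry: reached.
irdelm would need arcnor (Recipe 5), but arcnor is never obtained.
zelond: reached.
zelorn: reached.
Reached: xelbry, zelond, and zelorn — 3 of the 5.

3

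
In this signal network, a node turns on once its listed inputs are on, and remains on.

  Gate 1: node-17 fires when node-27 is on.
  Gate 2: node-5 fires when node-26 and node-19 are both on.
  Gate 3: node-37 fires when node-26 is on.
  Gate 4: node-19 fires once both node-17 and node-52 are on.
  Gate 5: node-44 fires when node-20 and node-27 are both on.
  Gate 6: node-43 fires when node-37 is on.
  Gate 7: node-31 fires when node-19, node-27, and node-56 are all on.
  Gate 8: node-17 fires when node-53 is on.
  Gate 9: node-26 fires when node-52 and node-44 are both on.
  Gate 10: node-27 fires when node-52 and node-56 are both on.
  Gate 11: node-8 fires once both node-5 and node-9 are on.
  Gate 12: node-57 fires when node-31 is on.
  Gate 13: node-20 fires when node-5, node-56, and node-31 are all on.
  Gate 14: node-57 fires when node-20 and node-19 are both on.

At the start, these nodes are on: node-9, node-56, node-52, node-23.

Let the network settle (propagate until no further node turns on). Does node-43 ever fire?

node-43 would need node-37 (Gate 6), but node-37 never turns on.

No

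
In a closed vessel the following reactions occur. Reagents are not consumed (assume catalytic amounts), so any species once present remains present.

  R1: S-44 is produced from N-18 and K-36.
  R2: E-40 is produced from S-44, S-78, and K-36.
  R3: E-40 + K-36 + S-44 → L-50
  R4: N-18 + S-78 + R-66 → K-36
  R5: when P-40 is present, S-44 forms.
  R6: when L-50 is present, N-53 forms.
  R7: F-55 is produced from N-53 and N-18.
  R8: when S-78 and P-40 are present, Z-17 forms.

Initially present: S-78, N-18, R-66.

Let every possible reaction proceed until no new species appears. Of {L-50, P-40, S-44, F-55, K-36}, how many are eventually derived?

4

N-18, S-78, and R-66 present → K-36 forms (R4).
N-18 and K-36 present → S-44 forms (R1).
S-44, S-78, and K-36 present → E-40 forms (R2).
E-40, K-36, and S-44 present → L-50 forms (R3).
L-50 present → N-53 forms (R6).
N-53 and N-18 present → F-55 forms (R7).
L-50: reached.
No rule produces P-40, and it is not given.
S-44: reached.
F-55: reached.
K-36: reached.
Reached: L-50, S-44, F-55, and K-36 — 4 of the 5.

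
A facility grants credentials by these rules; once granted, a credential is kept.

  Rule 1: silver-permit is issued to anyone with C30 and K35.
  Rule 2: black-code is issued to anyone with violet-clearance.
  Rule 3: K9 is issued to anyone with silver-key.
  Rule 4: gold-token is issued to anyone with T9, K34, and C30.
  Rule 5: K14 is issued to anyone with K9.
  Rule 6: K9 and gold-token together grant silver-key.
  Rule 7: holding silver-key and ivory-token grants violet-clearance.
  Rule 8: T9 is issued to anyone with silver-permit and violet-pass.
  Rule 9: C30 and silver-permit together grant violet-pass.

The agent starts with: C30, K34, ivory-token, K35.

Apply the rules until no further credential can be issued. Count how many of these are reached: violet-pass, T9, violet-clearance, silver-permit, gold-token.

Holding C30 and K35 grants silver-permit (Rule 1).
Holding C30 and silver-permit grants violet-pass (Rule 9).
Holding silver-permit and violet-pass grants T9 (Rule 8).
Holding T9, K34, and C30 grants gold-token (Rule 4).
violet-pass: reached.
T9: reached.
violet-clearance would need silver-key and ivory-token (Rule 7), but silver-key is never granted.
silver-permit: reached.
gold-token: reached.
Reached: violet-pass, T9, silver-permit, and gold-token — 4 of the 5.

4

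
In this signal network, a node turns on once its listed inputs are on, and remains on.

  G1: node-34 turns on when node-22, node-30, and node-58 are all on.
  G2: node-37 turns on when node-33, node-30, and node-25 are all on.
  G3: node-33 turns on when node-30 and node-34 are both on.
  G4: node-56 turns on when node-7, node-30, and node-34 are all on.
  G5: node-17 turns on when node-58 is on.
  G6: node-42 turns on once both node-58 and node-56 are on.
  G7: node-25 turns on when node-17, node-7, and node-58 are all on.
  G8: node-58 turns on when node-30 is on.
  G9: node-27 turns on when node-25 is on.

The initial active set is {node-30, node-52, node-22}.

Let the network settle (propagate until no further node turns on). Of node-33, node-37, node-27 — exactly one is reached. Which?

node-33

G8: node-30 on → node-58 on.
G1: node-22, node-30, and node-58 on → node-34 on.
G3: node-30 and node-34 on → node-33 on.
node-27 would need node-25 (G9), but node-25 never turns on. node-37 would need node-33, node-30, and node-25 (G2), but node-25 never turns on.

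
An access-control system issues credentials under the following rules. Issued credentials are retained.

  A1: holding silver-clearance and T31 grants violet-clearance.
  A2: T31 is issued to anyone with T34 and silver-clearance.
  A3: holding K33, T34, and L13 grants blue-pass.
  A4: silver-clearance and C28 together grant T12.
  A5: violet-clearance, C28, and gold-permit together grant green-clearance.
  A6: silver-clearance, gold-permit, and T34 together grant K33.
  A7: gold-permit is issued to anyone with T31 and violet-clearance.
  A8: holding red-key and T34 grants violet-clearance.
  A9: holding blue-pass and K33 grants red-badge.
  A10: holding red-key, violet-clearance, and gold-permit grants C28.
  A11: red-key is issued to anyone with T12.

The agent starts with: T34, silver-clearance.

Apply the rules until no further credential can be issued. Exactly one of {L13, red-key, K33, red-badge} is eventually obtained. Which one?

Holding T34 and silver-clearance grants T31 (A2).
Holding silver-clearance and T31 grants violet-clearance (A1).
Holding T31 and violet-clearance grants gold-permit (A7).
Holding silver-clearance, gold-permit, and T34 grants K33 (A6).
red-key would need T12 (A11), but T12 is never granted. red-badge would need blue-pass and K33 (A9), but blue-pass is never granted. No rule produces L13, and it is not given.

K33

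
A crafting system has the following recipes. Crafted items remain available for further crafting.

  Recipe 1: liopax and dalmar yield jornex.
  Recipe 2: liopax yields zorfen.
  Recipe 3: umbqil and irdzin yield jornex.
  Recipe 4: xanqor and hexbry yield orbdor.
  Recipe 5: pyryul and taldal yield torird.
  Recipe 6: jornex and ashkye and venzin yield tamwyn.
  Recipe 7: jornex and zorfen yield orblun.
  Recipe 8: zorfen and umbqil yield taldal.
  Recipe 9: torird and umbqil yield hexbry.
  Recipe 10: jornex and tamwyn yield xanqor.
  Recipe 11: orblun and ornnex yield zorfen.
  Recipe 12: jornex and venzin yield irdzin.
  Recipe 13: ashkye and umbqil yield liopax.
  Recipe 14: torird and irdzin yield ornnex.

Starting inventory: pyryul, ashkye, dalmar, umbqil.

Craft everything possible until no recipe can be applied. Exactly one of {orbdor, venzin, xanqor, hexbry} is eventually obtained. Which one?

Using Recipe 13, ashkye and umbqil make liopax.
Using Recipe 2, liopax makes zorfen.
Using Recipe 8, zorfen and umbqil make taldal.
pyryul and taldal → torird (Recipe 5).
torird and umbqil → hexbry (Recipe 9).
No rule produces venzin, and it is not given. xanqor would need jornex and tamwyn (Recipe 10), but tamwyn is never obtained. orbdor would need xanqor and hexbry (Recipe 4), but xanqor is never obtained.

hexbry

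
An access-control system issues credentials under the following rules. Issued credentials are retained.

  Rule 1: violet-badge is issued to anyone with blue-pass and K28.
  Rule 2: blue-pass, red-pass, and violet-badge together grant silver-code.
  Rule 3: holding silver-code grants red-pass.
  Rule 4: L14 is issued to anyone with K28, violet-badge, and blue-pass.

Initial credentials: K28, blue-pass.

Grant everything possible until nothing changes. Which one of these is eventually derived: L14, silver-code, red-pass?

Holding blue-pass and K28 grants violet-badge (Rule 1).
Holding K28, violet-badge, and blue-pass grants L14 (Rule 4).
silver-code would need blue-pass, red-pass, and violet-badge (Rule 2), but red-pass is never granted. red-pass would need silver-code (Rule 3), but silver-code is never granted.

L14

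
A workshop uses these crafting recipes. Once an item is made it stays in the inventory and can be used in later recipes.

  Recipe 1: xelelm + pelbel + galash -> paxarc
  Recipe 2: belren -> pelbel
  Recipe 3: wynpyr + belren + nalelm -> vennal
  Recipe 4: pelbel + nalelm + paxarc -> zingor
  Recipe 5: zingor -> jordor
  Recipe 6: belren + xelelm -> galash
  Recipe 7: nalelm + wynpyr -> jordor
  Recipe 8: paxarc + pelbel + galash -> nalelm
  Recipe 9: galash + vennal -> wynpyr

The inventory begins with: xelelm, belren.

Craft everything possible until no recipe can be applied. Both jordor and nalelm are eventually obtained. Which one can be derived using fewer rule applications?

nalelm: belren + xelelm -> galash (Recipe 6). belren -> pelbel (Recipe 2). xelelm + pelbel + galash -> paxarc (Recipe 1). paxarc + pelbel + galash -> nalelm (Recipe 8). [4 rule applications]
jordor: Using Recipe 6, belren and xelelm make galash. Using Recipe 2, belren makes pelbel. Using Recipe 1, xelelm, pelbel, and galash make paxarc. paxarc + pelbel + galash -> nalelm (Recipe 8). Using Recipe 4, pelbel, nalelm, and paxarc make zingor. zingor -> jordor (Recipe 5). [6 rule applications]
nalelm needs fewer.

nalelm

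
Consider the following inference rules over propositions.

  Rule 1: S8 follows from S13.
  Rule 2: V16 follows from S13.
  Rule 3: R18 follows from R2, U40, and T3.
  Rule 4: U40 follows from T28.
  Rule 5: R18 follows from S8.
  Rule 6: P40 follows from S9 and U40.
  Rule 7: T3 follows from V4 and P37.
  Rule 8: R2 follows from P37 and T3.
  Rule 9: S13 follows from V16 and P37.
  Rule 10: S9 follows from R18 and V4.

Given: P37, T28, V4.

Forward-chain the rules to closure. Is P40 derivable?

Yes

From T28, Rule 4 gives U40.
From V4 and P37, Rule 7 gives T3.
P37 and T3 hold, so R2 follows (Rule 8).
R2, U40, and T3 hold, so R18 follows (Rule 3).
R18 and V4 hold, so S9 follows (Rule 10).
S9 and U40 hold, so P40 follows (Rule 6).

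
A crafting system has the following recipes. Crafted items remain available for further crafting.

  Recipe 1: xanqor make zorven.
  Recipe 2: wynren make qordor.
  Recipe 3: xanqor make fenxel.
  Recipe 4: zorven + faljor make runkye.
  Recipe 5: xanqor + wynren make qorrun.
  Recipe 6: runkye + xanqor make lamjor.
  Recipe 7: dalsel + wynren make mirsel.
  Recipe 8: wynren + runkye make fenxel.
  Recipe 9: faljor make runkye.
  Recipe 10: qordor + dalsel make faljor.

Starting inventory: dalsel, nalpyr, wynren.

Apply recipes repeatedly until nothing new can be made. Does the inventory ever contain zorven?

No

zorven would need xanqor (Recipe 1), but xanqor is never obtained.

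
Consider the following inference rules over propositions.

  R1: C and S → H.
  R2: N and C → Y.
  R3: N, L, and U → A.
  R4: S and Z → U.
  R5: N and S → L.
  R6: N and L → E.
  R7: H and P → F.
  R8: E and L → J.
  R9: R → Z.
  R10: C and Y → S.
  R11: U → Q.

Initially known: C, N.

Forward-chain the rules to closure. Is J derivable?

Yes

From N and C, R2 gives Y.
From C and Y, R10 gives S.
N and S hold, so L follows (R5).
From N and L, R6 gives E.
From E and L, R8 gives J.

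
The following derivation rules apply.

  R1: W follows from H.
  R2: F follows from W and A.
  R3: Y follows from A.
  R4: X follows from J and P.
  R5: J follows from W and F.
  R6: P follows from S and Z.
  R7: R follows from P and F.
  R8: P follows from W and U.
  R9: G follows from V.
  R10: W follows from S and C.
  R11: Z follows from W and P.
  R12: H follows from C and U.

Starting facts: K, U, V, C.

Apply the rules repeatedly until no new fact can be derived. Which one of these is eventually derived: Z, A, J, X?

C and U hold, so H follows (R12).
H holds, so W follows (R1).
From W and U, R8 gives P.
W and P hold, so Z follows (R11).
No rule produces A, and it is not given. J would need W and F (R5), but F is never established. X would need J and P (R4), but J is never established.

Z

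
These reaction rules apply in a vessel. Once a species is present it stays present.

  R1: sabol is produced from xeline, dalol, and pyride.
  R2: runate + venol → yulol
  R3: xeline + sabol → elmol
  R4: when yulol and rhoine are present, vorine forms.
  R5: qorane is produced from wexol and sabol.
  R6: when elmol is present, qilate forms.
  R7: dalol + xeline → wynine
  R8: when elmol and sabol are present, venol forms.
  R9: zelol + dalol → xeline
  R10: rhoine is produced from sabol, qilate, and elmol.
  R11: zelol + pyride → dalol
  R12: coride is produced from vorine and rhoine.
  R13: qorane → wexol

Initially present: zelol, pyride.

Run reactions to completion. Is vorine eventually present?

vorine would need yulol and rhoine (R4), but yulol never forms.

No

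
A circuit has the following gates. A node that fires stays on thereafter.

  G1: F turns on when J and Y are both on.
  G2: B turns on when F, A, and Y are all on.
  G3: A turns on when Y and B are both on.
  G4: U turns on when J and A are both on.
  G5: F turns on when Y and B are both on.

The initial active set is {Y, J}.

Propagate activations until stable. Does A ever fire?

No

A would need Y and B (G3), but B never turns on.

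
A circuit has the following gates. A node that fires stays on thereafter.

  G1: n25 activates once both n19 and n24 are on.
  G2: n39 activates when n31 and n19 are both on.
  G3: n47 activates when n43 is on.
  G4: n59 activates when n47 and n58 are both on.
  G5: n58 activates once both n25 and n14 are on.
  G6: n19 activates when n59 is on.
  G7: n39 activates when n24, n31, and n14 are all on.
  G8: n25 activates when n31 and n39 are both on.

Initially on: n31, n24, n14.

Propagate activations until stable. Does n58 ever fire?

n24, n31, and n14 are on, so n39 activates (G7).
G8: n31 and n39 on → n25 on.
n25 and n14 are on, so n58 activates (G5).

Yes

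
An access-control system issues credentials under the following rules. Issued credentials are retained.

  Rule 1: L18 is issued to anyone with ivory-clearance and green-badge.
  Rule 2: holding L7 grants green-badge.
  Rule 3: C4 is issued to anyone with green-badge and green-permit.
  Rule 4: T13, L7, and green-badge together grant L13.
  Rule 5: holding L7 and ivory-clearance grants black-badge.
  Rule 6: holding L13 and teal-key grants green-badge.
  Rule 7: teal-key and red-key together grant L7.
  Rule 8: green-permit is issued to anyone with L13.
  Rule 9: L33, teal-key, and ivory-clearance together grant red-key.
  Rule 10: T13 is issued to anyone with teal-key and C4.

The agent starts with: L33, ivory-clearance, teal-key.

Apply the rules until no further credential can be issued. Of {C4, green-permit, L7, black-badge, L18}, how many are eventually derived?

3

Holding L33, teal-key, and ivory-clearance grants red-key (Rule 9).
Holding teal-key and red-key grants L7 (Rule 7).
Holding L7 and ivory-clearance grants black-badge (Rule 5).
Holding L7 grants green-badge (Rule 2).
Holding ivory-clearance and green-badge grants L18 (Rule 1).
C4 would need green-badge and green-permit (Rule 3), but green-permit is never granted.
green-permit would need L13 (Rule 8), but L13 is never granted.
L7: reached.
black-badge: reached.
L18: reached.
Reached: L7, black-badge, and L18 — 3 of the 5.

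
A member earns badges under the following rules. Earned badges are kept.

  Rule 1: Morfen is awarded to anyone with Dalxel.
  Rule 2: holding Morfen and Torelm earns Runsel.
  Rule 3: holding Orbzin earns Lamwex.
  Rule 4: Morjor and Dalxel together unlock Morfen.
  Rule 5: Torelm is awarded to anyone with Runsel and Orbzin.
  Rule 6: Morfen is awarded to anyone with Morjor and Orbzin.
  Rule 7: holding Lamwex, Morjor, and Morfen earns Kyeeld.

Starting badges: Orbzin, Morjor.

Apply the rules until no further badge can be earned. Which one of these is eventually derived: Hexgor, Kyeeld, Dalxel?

Kyeeld

With Morjor and Orbzin, Morfen is earned (Rule 6).
With Orbzin, Lamwex is earned (Rule 3).
With Lamwex, Morjor, and Morfen, Kyeeld is earned (Rule 7).
No rule produces Dalxel, and it is not given. No rule produces Hexgor, and it is not given.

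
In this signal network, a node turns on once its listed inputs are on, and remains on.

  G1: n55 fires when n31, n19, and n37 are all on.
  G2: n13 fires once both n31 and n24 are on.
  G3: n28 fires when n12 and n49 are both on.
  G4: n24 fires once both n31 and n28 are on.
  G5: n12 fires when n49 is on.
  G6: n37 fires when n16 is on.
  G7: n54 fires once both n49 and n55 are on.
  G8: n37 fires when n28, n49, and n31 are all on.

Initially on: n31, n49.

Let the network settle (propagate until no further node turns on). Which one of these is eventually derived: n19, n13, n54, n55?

G5: n49 on → n12 on.
n12 and n49 are on, so n28 fires (G3).
n31 and n28 are on, so n24 fires (G4).
n31 and n24 are on, so n13 fires (G2).
No rule produces n19, and it is not given. n55 would need n31, n19, and n37 (G1), but n19 never turns on. n54 would need n49 and n55 (G7), but n55 never turns on.

n13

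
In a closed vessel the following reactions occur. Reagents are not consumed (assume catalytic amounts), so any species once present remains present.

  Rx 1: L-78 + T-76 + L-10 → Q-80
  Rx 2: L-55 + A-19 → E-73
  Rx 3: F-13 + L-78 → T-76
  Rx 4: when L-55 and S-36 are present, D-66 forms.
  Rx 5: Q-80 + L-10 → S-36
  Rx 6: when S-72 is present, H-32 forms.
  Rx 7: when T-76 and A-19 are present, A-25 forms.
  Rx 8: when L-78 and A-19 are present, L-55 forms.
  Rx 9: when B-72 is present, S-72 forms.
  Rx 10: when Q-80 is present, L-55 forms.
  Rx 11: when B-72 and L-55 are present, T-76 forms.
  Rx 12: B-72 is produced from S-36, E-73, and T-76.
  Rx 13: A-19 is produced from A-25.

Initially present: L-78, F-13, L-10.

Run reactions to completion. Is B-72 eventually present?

No

B-72 would need S-36, E-73, and T-76 (Rx 12), but E-73 never forms.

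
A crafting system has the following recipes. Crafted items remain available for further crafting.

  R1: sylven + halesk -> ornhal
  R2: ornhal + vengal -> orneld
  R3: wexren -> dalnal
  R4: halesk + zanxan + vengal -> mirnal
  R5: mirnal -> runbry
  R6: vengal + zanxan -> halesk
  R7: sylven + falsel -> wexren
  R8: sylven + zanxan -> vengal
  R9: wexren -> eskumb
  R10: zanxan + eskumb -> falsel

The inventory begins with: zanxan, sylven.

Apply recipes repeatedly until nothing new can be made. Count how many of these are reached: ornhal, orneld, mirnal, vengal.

4

sylven + zanxan -> vengal (R8).
Using R6, vengal and zanxan make halesk.
halesk + zanxan + vengal -> mirnal (R4).
sylven + halesk -> ornhal (R1).
Using R2, ornhal and vengal make orneld.
ornhal: reached.
orneld: reached.
mirnal: reached.
vengal: reached.
All 4 are reached.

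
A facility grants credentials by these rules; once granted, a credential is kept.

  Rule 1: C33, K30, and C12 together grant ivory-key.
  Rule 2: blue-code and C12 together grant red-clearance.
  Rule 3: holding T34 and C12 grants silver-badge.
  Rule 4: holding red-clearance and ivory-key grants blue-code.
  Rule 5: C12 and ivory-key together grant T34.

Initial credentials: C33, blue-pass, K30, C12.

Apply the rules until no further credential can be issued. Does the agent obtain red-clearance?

red-clearance would need blue-code and C12 (Rule 2), but blue-code is never granted.

No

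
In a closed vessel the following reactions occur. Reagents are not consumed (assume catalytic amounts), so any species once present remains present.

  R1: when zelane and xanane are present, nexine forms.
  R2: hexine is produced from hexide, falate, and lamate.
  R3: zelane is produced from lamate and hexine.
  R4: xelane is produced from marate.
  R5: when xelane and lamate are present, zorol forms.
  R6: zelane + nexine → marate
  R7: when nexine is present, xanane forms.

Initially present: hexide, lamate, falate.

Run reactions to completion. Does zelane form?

hexide, falate, and lamate present → hexine forms (R2).
lamate and hexine present → zelane forms (R3).

Yes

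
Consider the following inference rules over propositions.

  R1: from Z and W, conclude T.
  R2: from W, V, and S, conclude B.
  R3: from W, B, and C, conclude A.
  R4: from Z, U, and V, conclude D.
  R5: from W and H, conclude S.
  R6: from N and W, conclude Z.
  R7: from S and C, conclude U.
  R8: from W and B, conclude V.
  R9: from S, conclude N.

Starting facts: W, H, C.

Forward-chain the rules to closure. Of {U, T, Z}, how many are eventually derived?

From W and H, R5 gives S.
S and C hold, so U follows (R7).
From S, R9 gives N.
N and W hold, so Z follows (R6).
From Z and W, R1 gives T.
U: reached.
T: reached.
Z: reached.
All 3 are reached.

3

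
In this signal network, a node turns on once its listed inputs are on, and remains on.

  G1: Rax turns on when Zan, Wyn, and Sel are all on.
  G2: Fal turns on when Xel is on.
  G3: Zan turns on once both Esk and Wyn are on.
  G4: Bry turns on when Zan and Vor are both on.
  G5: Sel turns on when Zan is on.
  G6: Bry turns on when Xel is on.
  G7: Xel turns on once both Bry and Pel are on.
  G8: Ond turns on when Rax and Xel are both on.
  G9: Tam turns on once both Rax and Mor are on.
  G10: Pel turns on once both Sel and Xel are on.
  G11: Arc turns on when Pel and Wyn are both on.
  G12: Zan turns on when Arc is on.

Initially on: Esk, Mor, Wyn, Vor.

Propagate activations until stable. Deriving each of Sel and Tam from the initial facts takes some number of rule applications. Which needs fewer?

Sel: G3: Esk and Wyn on → Zan on. G5: Zan on → Sel on. [2 rule applications]
Tam: Esk and Wyn are on, so Zan turns on (G3). Zan is on, so Sel turns on (G5). G1: Zan, Wyn, and Sel on → Rax on. Rax and Mor are on, so Tam turns on (G9). [4 rule applications]
Sel needs fewer.

Sel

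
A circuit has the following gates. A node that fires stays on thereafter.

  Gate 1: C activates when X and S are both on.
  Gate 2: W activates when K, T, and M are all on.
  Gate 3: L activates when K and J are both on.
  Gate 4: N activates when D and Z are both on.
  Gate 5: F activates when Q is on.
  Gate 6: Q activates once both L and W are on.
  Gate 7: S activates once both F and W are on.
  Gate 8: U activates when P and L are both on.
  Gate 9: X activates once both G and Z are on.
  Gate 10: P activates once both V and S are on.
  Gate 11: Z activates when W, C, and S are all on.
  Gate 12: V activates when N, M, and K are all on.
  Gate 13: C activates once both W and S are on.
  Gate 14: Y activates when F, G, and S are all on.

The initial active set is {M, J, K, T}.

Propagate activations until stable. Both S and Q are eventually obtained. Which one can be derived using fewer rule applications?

Q: Gate 2: K, T, and M on → W on. Gate 3: K and J on → L on. L and W are on, so Q activates (Gate 6). [3 rule applications]
S: K, T, and M are on, so W activates (Gate 2). Gate 3: K and J on → L on. L and W are on, so Q activates (Gate 6). Gate 5: Q on → F on. Gate 7: F and W on → S on. [5 rule applications]
Q needs fewer.

Q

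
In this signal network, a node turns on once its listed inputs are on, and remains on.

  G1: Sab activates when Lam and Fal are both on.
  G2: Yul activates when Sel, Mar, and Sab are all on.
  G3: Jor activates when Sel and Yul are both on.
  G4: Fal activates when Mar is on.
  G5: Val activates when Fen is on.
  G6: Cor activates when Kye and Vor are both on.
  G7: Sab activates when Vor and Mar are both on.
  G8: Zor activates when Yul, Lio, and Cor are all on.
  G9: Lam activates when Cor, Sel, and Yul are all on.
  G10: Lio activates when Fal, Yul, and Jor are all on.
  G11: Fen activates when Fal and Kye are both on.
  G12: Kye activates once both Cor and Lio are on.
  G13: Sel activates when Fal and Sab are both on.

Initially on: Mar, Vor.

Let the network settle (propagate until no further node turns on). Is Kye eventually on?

No

Kye would need Cor and Lio (G12), but Cor never turns on.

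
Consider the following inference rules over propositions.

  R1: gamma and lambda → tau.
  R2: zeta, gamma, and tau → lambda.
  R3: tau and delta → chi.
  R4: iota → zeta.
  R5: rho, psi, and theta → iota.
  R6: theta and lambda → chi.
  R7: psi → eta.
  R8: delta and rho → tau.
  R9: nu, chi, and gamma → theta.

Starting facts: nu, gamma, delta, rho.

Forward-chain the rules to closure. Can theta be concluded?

Yes

From delta and rho, R8 gives tau.
From tau and delta, R3 gives chi.
nu, chi, and gamma hold, so theta follows (R9).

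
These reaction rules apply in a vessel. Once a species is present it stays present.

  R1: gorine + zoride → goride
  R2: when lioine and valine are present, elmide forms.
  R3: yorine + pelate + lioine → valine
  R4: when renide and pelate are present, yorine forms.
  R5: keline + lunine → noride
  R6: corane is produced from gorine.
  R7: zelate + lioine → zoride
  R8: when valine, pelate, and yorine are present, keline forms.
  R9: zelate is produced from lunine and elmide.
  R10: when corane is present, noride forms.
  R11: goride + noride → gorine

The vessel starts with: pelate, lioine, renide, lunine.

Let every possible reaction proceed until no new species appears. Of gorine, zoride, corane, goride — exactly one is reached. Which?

zoride

renide and pelate present → yorine forms (R4).
yorine, pelate, and lioine present → valine forms (R3).
lioine and valine present → elmide forms (R2).
lunine and elmide present → zelate forms (R9).
zelate and lioine present → zoride forms (R7).
gorine would need goride and noride (R11), but goride never forms. corane would need gorine (R6), but gorine never forms. goride would need gorine and zoride (R1), but gorine never forms.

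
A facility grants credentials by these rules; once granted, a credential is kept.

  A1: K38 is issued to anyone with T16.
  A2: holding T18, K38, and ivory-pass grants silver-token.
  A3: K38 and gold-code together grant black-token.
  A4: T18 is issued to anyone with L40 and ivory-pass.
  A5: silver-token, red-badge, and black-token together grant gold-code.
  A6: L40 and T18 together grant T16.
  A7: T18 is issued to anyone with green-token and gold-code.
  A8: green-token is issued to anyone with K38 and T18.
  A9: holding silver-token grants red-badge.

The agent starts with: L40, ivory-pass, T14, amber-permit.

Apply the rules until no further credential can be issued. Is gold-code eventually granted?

No

gold-code would need silver-token, red-badge, and black-token (A5), but black-token is never granted.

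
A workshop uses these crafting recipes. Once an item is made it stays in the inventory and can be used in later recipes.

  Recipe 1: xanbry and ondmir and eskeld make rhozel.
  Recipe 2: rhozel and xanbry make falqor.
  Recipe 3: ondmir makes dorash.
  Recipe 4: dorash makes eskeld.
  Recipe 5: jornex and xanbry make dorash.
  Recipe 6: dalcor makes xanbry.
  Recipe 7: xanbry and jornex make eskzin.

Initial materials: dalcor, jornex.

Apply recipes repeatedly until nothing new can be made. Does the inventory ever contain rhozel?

rhozel would need xanbry, ondmir, and eskeld (Recipe 1), but ondmir is never obtained.

No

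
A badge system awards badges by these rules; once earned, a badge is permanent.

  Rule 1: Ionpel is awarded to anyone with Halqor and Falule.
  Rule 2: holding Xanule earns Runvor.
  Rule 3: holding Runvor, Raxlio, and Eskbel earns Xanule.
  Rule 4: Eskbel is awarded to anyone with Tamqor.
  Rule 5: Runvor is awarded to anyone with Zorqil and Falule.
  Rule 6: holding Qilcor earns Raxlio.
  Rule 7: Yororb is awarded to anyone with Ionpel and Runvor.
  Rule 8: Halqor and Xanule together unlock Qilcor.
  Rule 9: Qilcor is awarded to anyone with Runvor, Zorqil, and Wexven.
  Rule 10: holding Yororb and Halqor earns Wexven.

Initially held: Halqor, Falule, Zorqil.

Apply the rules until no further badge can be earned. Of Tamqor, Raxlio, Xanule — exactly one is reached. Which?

With Zorqil and Falule, Runvor is earned (Rule 5).
With Halqor and Falule, Ionpel is earned (Rule 1).
With Ionpel and Runvor, Yororb is earned (Rule 7).
With Yororb and Halqor, Wexven is earned (Rule 10).
With Runvor, Zorqil, and Wexven, Qilcor is earned (Rule 9).
With Qilcor, Raxlio is earned (Rule 6).
No rule produces Tamqor, and it is not given. Xanule would need Runvor, Raxlio, and Eskbel (Rule 3), but Eskbel is never earned.

Raxlio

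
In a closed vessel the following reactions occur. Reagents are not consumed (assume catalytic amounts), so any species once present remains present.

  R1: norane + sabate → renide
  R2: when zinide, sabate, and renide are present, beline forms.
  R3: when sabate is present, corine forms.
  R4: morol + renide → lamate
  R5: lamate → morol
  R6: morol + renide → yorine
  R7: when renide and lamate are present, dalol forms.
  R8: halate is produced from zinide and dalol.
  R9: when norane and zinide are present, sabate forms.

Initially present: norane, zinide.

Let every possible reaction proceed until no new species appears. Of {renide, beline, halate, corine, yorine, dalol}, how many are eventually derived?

norane and zinide present → sabate forms (R9).
norane and sabate present → renide forms (R1).
sabate present → corine forms (R3).
zinide, sabate, and renide present → beline forms (R2).
renide: reached.
beline: reached.
halate would need zinide and dalol (R8), but dalol never forms.
corine: reached.
yorine would need morol and renide (R6), but morol never forms.
dalol would need renide and lamate (R7), but lamate never forms.
Reached: renide, beline, and corine — 3 of the 6.

3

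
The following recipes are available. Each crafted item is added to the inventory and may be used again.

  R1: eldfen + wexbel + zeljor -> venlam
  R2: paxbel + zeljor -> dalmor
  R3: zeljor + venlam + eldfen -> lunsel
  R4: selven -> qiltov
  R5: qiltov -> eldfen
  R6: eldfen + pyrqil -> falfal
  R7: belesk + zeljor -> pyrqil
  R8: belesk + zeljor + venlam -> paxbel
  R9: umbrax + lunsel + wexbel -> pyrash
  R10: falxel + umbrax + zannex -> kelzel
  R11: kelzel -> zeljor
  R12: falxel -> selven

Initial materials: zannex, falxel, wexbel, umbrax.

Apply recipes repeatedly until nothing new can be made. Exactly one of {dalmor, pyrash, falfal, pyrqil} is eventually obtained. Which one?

pyrash

falxel -> selven (R12).
Using R10, falxel, umbrax, and zannex make kelzel.
kelzel -> zeljor (R11).
selven -> qiltov (R4).
Using R5, qiltov makes eldfen.
Using R1, eldfen, wexbel, and zeljor make venlam.
Using R3, zeljor, venlam, and eldfen make lunsel.
umbrax + lunsel + wexbel -> pyrash (R9).
dalmor would need paxbel and zeljor (R2), but paxbel is never obtained. pyrqil would need belesk and zeljor (R7), but belesk is never obtained. falfal would need eldfen and pyrqil (R6), but pyrqil is never obtained.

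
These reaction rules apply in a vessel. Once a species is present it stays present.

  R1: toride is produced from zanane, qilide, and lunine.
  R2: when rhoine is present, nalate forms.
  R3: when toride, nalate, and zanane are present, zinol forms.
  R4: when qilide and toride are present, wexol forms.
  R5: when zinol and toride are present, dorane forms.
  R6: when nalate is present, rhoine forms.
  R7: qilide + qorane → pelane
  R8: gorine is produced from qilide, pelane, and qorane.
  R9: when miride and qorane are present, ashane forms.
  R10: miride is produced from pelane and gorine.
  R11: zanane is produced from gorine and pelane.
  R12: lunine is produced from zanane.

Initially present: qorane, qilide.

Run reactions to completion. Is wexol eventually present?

Yes

qilide and qorane present → pelane forms (R7).
qilide, pelane, and qorane present → gorine forms (R8).
gorine and pelane present → zanane forms (R11).
zanane present → lunine forms (R12).
zanane, qilide, and lunine present → toride forms (R1).
qilide and toride present → wexol forms (R4).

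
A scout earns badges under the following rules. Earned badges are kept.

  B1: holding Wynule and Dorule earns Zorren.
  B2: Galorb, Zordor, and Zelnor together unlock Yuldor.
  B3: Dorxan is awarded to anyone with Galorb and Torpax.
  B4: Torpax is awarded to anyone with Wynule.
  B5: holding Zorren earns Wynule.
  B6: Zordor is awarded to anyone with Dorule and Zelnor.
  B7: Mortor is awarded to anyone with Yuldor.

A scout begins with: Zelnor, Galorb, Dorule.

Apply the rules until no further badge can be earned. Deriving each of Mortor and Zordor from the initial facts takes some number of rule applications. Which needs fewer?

Zordor

Zordor: With Dorule and Zelnor, Zordor is earned (B6). [1 rule application]
Mortor: With Dorule and Zelnor, Zordor is earned (B6). With Galorb, Zordor, and Zelnor, Yuldor is earned (B2). With Yuldor, Mortor is earned (B7). [3 rule applications]
Zordor needs fewer.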